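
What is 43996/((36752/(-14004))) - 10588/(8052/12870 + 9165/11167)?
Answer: -13403155438407/556501081 ≈ -24085.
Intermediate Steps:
43996/((36752/(-14004))) - 10588/(8052/12870 + 9165/11167) = 43996/((36752*(-1/14004))) - 10588/(8052*(1/12870) + 9165*(1/11167)) = 43996/(-9188/3501) - 10588/(122/195 + 705/859) = 43996*(-3501/9188) - 10588/242273/167505 = -38507499/2297 - 10588*167505/242273 = -38507499/2297 - 1773542940/242273 = -13403155438407/556501081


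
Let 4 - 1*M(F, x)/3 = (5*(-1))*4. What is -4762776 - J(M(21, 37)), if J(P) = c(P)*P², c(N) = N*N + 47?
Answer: -31880280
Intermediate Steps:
c(N) = 47 + N² (c(N) = N² + 47 = 47 + N²)
M(F, x) = 72 (M(F, x) = 12 - 3*5*(-1)*4 = 12 - (-15)*4 = 12 - 3*(-20) = 12 + 60 = 72)
J(P) = P²*(47 + P²) (J(P) = (47 + P²)*P² = P²*(47 + P²))
-4762776 - J(M(21, 37)) = -4762776 - 72²*(47 + 72²) = -4762776 - 5184*(47 + 5184) = -4762776 - 5184*5231 = -4762776 - 1*27117504 = -4762776 - 27117504 = -31880280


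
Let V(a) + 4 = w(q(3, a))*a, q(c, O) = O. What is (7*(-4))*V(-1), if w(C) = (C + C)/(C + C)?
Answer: 140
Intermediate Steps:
w(C) = 1 (w(C) = (2*C)/((2*C)) = (2*C)*(1/(2*C)) = 1)
V(a) = -4 + a (V(a) = -4 + 1*a = -4 + a)
(7*(-4))*V(-1) = (7*(-4))*(-4 - 1) = -28*(-5) = 140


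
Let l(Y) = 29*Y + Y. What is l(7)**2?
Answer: 44100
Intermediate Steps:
l(Y) = 30*Y
l(7)**2 = (30*7)**2 = 210**2 = 44100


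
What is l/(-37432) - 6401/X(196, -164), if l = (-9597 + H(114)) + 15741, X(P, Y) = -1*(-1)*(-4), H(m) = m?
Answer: 14973575/9358 ≈ 1600.1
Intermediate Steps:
X(P, Y) = -4 (X(P, Y) = 1*(-4) = -4)
l = 6258 (l = (-9597 + 114) + 15741 = -9483 + 15741 = 6258)
l/(-37432) - 6401/X(196, -164) = 6258/(-37432) - 6401/(-4) = 6258*(-1/37432) - 6401*(-¼) = -3129/18716 + 6401/4 = 14973575/9358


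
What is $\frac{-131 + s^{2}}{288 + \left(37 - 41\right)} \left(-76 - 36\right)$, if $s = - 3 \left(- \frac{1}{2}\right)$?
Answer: $\frac{3605}{71} \approx 50.775$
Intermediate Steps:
$s = \frac{3}{2}$ ($s = - 3 \left(\left(-1\right) \frac{1}{2}\right) = \left(-3\right) \left(- \frac{1}{2}\right) = \frac{3}{2} \approx 1.5$)
$\frac{-131 + s^{2}}{288 + \left(37 - 41\right)} \left(-76 - 36\right) = \frac{-131 + \left(\frac{3}{2}\right)^{2}}{288 + \left(37 - 41\right)} \left(-76 - 36\right) = \frac{-131 + \frac{9}{4}}{288 + \left(37 - 41\right)} \left(-76 - 36\right) = - \frac{515}{4 \left(288 - 4\right)} \left(-112\right) = - \frac{515}{4 \cdot 284} \left(-112\right) = \left(- \frac{515}{4}\right) \frac{1}{284} \left(-112\right) = \left(- \frac{515}{1136}\right) \left(-112\right) = \frac{3605}{71}$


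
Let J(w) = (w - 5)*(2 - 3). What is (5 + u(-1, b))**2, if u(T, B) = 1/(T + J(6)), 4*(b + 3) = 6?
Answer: 81/4 ≈ 20.250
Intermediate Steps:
b = -3/2 (b = -3 + (1/4)*6 = -3 + 3/2 = -3/2 ≈ -1.5000)
J(w) = 5 - w (J(w) = (-5 + w)*(-1) = 5 - w)
u(T, B) = 1/(-1 + T) (u(T, B) = 1/(T + (5 - 1*6)) = 1/(T + (5 - 6)) = 1/(T - 1) = 1/(-1 + T))
(5 + u(-1, b))**2 = (5 + 1/(-1 - 1))**2 = (5 + 1/(-2))**2 = (5 - 1/2)**2 = (9/2)**2 = 81/4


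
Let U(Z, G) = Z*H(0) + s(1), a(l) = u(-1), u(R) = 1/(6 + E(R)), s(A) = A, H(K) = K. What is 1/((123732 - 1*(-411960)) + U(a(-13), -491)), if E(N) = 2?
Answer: 1/535693 ≈ 1.8667e-6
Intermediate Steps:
u(R) = ⅛ (u(R) = 1/(6 + 2) = 1/8 = ⅛)
a(l) = ⅛
U(Z, G) = 1 (U(Z, G) = Z*0 + 1 = 0 + 1 = 1)
1/((123732 - 1*(-411960)) + U(a(-13), -491)) = 1/((123732 - 1*(-411960)) + 1) = 1/((123732 + 411960) + 1) = 1/(535692 + 1) = 1/535693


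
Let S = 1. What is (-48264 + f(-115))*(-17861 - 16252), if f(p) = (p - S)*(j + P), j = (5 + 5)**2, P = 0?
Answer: 2042140632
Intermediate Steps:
j = 100 (j = 10**2 = 100)
f(p) = -100 + 100*p (f(p) = (p - 1*1)*(100 + 0) = (p - 1)*100 = (-1 + p)*100 = -100 + 100*p)
(-48264 + f(-115))*(-17861 - 16252) = (-48264 + (-100 + 100*(-115)))*(-17861 - 16252) = (-48264 + (-100 - 11500))*(-34113) = (-48264 - 11600)*(-34113) = -59864*(-34113) = 2042140632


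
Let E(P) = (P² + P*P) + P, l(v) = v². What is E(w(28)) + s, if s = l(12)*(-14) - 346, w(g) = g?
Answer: -766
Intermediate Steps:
E(P) = P + 2*P² (E(P) = (P² + P²) + P = 2*P² + P = P + 2*P²)
s = -2362 (s = 12²*(-14) - 346 = 144*(-14) - 346 = -2016 - 346 = -2362)
E(w(28)) + s = 28*(1 + 2*28) - 2362 = 28*(1 + 56) - 2362 = 28*57 - 2362 = 1596 - 2362 = -766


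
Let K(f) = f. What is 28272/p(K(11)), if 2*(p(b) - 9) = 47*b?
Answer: 56544/535 ≈ 105.69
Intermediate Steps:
p(b) = 9 + 47*b/2 (p(b) = 9 + (47*b)/2 = 9 + 47*b/2)
28272/p(K(11)) = 28272/(9 + (47/2)*11) = 28272/(9 + 517/2) = 28272/(535/2) = 28272*(2/535) = 56544/535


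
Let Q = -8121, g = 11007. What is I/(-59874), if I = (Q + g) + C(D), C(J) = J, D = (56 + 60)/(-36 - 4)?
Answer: -28831/598740 ≈ -0.048153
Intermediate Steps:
D = -29/10 (D = 116/(-40) = 116*(-1/40) = -29/10 ≈ -2.9000)
I = 28831/10 (I = (-8121 + 11007) - 29/10 = 2886 - 29/10 = 28831/10 ≈ 2883.1)
I/(-59874) = (28831/10)/(-59874) = (28831/10)*(-1/59874) = -28831/598740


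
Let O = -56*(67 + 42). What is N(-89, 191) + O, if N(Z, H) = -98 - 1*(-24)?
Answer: -6178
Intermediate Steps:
N(Z, H) = -74 (N(Z, H) = -98 + 24 = -74)
O = -6104 (O = -56*109 = -6104)
N(-89, 191) + O = -74 - 6104 = -6178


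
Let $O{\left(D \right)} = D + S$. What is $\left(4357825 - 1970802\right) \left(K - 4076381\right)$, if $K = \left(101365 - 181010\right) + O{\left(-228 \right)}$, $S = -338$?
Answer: $-9921880705616$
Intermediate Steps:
$O{\left(D \right)} = -338 + D$ ($O{\left(D \right)} = D - 338 = -338 + D$)
$K = -80211$ ($K = \left(101365 - 181010\right) - 566 = -79645 - 566 = -80211$)
$\left(4357825 - 1970802\right) \left(K - 4076381\right) = \left(4357825 - 1970802\right) \left(-80211 - 4076381\right) = 2387023 \left(-4156592\right) = -9921880705616$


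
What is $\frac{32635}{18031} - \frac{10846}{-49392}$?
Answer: $\frac{903736073}{445293576} \approx 2.0295$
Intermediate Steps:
$\frac{32635}{18031} - \frac{10846}{-49392} = 32635 \cdot \frac{1}{18031} - - \frac{5423}{24696} = \frac{32635}{18031} + \frac{5423}{24696} = \frac{903736073}{445293576}$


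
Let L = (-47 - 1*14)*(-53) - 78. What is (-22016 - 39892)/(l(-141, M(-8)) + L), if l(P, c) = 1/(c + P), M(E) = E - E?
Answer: -4364514/222427 ≈ -19.622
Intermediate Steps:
M(E) = 0
L = 3155 (L = (-47 - 14)*(-53) - 78 = -61*(-53) - 78 = 3233 - 78 = 3155)
l(P, c) = 1/(P + c)
(-22016 - 39892)/(l(-141, M(-8)) + L) = (-22016 - 39892)/(1/(-141 + 0) + 3155) = -61908/(1/(-141) + 3155) = -61908/(-1/141 + 3155) = -61908/444854/141 = -61908*141/444854 = -4364514/222427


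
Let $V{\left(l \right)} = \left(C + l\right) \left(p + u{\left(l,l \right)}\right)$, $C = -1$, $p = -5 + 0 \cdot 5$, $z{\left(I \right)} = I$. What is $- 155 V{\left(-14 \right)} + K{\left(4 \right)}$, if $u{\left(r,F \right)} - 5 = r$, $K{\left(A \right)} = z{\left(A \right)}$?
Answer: $-32546$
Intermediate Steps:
$p = -5$ ($p = -5 + 0 = -5$)
$K{\left(A \right)} = A$
$u{\left(r,F \right)} = 5 + r$
$V{\left(l \right)} = l \left(-1 + l\right)$ ($V{\left(l \right)} = \left(-1 + l\right) \left(-5 + \left(5 + l\right)\right) = \left(-1 + l\right) l = l \left(-1 + l\right)$)
$- 155 V{\left(-14 \right)} + K{\left(4 \right)} = - 155 \left(- 14 \left(-1 - 14\right)\right) + 4 = - 155 \left(\left(-14\right) \left(-15\right)\right) + 4 = \left(-155\right) 210 + 4 = -32550 + 4 = -32546$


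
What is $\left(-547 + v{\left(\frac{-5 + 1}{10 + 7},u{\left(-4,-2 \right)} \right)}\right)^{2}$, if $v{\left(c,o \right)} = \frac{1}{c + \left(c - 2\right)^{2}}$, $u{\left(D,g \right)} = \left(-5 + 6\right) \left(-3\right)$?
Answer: $\frac{566080178689}{1893376} \approx 2.9898 \cdot 10^{5}$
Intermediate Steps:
$u{\left(D,g \right)} = -3$ ($u{\left(D,g \right)} = 1 \left(-3\right) = -3$)
$v{\left(c,o \right)} = \frac{1}{c + \left(-2 + c\right)^{2}}$
$\left(-547 + v{\left(\frac{-5 + 1}{10 + 7},u{\left(-4,-2 \right)} \right)}\right)^{2} = \left(-547 + \frac{1}{\frac{-5 + 1}{10 + 7} + \left(-2 + \frac{-5 + 1}{10 + 7}\right)^{2}}\right)^{2} = \left(-547 + \frac{1}{- \frac{4}{17} + \left(-2 - \frac{4}{17}\right)^{2}}\right)^{2} = \left(-547 + \frac{1}{- \frac{4}{17} + \left(- \frac{38}{17}\right)^{2}}\right)^{2} = \left(-547 + \frac{1}{- \frac{4}{17} + \frac{1444}{289}}\right)^{2} = \left(-547 + \frac{1}{\frac{1376}{289}}\right)^{2} = \left(-547 + \frac{289}{1376}\right)^{2} = \left(- \frac{752383}{1376}\right)^{2} = \frac{566080178689}{1893376}$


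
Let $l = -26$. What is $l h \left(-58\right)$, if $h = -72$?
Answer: $-108576$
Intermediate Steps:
$l h \left(-58\right) = \left(-26\right) \left(-72\right) \left(-58\right) = 1872 \left(-58\right) = -108576$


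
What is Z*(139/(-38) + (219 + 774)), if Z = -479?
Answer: -18008005/38 ≈ -4.7390e+5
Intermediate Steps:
Z*(139/(-38) + (219 + 774)) = -479*(139/(-38) + (219 + 774)) = -479*(139*(-1/38) + 993) = -479*(-139/38 + 993) = -479*37595/38 = -18008005/38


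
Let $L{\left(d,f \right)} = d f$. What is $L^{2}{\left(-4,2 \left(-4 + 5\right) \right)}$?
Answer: $64$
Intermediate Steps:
$L^{2}{\left(-4,2 \left(-4 + 5\right) \right)} = \left(- 4 \cdot 2 \left(-4 + 5\right)\right)^{2} = \left(- 4 \cdot 2 \cdot 1\right)^{2} = \left(\left(-4\right) 2\right)^{2} = \left(-8\right)^{2} = 64$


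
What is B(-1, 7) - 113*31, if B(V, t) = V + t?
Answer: -3497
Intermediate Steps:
B(-1, 7) - 113*31 = (-1 + 7) - 113*31 = 6 - 3503 = -3497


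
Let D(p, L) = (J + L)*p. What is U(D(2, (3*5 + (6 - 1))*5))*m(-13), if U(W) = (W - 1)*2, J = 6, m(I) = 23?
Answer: 9706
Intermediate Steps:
D(p, L) = p*(6 + L) (D(p, L) = (6 + L)*p = p*(6 + L))
U(W) = -2 + 2*W (U(W) = (-1 + W)*2 = -2 + 2*W)
U(D(2, (3*5 + (6 - 1))*5))*m(-13) = (-2 + 2*(2*(6 + (3*5 + (6 - 1))*5)))*23 = (-2 + 2*(2*(6 + (15 + 5)*5)))*23 = (-2 + 2*(2*(6 + 20*5)))*23 = (-2 + 2*(2*(6 + 100)))*23 = (-2 + 2*(2*106))*23 = (-2 + 2*212)*23 = (-2 + 424)*23 = 422*23 = 9706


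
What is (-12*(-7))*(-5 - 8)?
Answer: -1092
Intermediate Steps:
(-12*(-7))*(-5 - 8) = 84*(-13) = -1092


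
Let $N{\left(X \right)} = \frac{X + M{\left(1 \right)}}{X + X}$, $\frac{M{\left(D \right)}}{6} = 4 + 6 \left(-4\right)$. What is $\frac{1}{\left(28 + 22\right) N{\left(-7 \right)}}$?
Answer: $\frac{7}{3175} \approx 0.0022047$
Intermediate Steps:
$M{\left(D \right)} = -120$ ($M{\left(D \right)} = 6 \left(4 + 6 \left(-4\right)\right) = 6 \left(4 - 24\right) = 6 \left(-20\right) = -120$)
$N{\left(X \right)} = \frac{-120 + X}{2 X}$ ($N{\left(X \right)} = \frac{X - 120}{X + X} = \frac{-120 + X}{2 X}$)
$\frac{1}{\left(28 + 22\right) N{\left(-7 \right)}} = \frac{1}{\left(28 + 22\right) \frac{-120 - 7}{2 \left(-7\right)}} = \frac{1}{50 \cdot \frac{1}{2} \left(- \frac{1}{7}\right) \left(-127\right)} = \frac{1}{50 \cdot \frac{127}{14}} = \frac{1}{\frac{3175}{7}} = \frac{7}{3175}$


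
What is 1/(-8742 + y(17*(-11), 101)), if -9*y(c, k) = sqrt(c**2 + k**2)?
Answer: -354051/3095091257 + 9*sqrt(45170)/6190182514 ≈ -0.00011408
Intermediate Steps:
y(c, k) = -sqrt(c**2 + k**2)/9
1/(-8742 + y(17*(-11), 101)) = 1/(-8742 - sqrt((17*(-11))**2 + 101**2)/9) = 1/(-8742 - sqrt((-187)**2 + 10201)/9) = 1/(-8742 - sqrt(34969 + 10201)/9) = 1/(-8742 - sqrt(45170)/9)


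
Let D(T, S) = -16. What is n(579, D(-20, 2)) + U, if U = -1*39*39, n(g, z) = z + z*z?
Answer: -1281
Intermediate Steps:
n(g, z) = z + z²
U = -1521 (U = -39*39 = -1521)
n(579, D(-20, 2)) + U = -16*(1 - 16) - 1521 = -16*(-15) - 1521 = 240 - 1521 = -1281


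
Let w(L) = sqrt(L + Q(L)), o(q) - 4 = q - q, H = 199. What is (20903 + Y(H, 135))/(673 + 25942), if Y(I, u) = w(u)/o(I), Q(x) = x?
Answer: 20903/26615 + 3*sqrt(30)/106460 ≈ 0.78554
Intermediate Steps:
o(q) = 4 (o(q) = 4 + (q - q) = 4 + 0 = 4)
w(L) = sqrt(2)*sqrt(L) (w(L) = sqrt(L + L) = sqrt(2*L) = sqrt(2)*sqrt(L))
Y(I, u) = sqrt(2)*sqrt(u)/4 (Y(I, u) = (sqrt(2)*sqrt(u))/4 = (sqrt(2)*sqrt(u))*(1/4) = sqrt(2)*sqrt(u)/4)
(20903 + Y(H, 135))/(673 + 25942) = (20903 + sqrt(2)*sqrt(135)/4)/(673 + 25942) = (20903 + sqrt(2)*(3*sqrt(15))/4)/26615 = (20903 + 3*sqrt(30)/4)*(1/26615) = 20903/26615 + 3*sqrt(30)/106460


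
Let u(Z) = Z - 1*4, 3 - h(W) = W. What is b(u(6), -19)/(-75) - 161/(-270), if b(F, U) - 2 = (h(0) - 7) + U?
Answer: 1183/1350 ≈ 0.87630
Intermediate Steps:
h(W) = 3 - W
u(Z) = -4 + Z (u(Z) = Z - 4 = -4 + Z)
b(F, U) = -2 + U (b(F, U) = 2 + (((3 - 1*0) - 7) + U) = 2 + (((3 + 0) - 7) + U) = 2 + ((3 - 7) + U) = 2 + (-4 + U) = -2 + U)
b(u(6), -19)/(-75) - 161/(-270) = (-2 - 19)/(-75) - 161/(-270) = -21*(-1/75) - 161*(-1/270) = 7/25 + 161/270 = 1183/1350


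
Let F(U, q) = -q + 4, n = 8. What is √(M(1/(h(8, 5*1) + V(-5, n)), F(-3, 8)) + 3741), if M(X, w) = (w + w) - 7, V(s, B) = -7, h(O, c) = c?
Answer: 9*√46 ≈ 61.041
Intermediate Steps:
F(U, q) = 4 - q
M(X, w) = -7 + 2*w (M(X, w) = 2*w - 7 = -7 + 2*w)
√(M(1/(h(8, 5*1) + V(-5, n)), F(-3, 8)) + 3741) = √((-7 + 2*(4 - 1*8)) + 3741) = √((-7 + 2*(4 - 8)) + 3741) = √((-7 + 2*(-4)) + 3741) = √((-7 - 8) + 3741) = √(-15 + 3741) = √3726 = 9*√46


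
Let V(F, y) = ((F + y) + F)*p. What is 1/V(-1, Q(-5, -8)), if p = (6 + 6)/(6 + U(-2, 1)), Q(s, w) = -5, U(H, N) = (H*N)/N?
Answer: -1/21 ≈ -0.047619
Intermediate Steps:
U(H, N) = H
p = 3 (p = (6 + 6)/(6 - 2) = 12/4 = 12*(¼) = 3)
V(F, y) = 3*y + 6*F (V(F, y) = ((F + y) + F)*3 = (y + 2*F)*3 = 3*y + 6*F)
1/V(-1, Q(-5, -8)) = 1/(3*(-5) + 6*(-1)) = 1/(-15 - 6) = 1/(-21) = -1/21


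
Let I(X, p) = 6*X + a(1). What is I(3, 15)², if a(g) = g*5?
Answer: 529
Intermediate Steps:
a(g) = 5*g
I(X, p) = 5 + 6*X (I(X, p) = 6*X + 5*1 = 6*X + 5 = 5 + 6*X)
I(3, 15)² = (5 + 6*3)² = (5 + 18)² = 23² = 529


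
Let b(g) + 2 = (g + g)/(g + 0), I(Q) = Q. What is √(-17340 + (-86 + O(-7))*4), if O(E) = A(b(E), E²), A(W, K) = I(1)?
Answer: 4*I*√1105 ≈ 132.97*I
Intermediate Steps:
b(g) = 0 (b(g) = -2 + (g + g)/(g + 0) = -2 + (2*g)/g = -2 + 2 = 0)
A(W, K) = 1
O(E) = 1
√(-17340 + (-86 + O(-7))*4) = √(-17340 + (-86 + 1)*4) = √(-17340 - 85*4) = √(-17340 - 340) = √(-17680) = 4*I*√1105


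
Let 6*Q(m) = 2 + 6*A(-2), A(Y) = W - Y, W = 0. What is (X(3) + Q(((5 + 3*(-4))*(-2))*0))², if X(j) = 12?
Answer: 1849/9 ≈ 205.44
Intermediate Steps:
A(Y) = -Y (A(Y) = 0 - Y = -Y)
Q(m) = 7/3 (Q(m) = (2 + 6*(-1*(-2)))/6 = (2 + 6*2)/6 = (2 + 12)/6 = (⅙)*14 = 7/3)
(X(3) + Q(((5 + 3*(-4))*(-2))*0))² = (12 + 7/3)² = (43/3)² = 1849/9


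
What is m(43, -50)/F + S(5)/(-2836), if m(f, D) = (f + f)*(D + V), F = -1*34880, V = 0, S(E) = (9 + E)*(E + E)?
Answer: 91395/1236496 ≈ 0.073915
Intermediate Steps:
S(E) = 2*E*(9 + E) (S(E) = (9 + E)*(2*E) = 2*E*(9 + E))
F = -34880
m(f, D) = 2*D*f (m(f, D) = (f + f)*(D + 0) = (2*f)*D = 2*D*f)
m(43, -50)/F + S(5)/(-2836) = (2*(-50)*43)/(-34880) + (2*5*(9 + 5))/(-2836) = -4300*(-1/34880) + (2*5*14)*(-1/2836) = 215/1744 + 140*(-1/2836) = 215/1744 - 35/709 = 91395/1236496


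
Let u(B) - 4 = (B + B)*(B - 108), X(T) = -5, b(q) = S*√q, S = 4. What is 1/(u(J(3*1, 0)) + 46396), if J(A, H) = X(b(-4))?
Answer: 1/47530 ≈ 2.1039e-5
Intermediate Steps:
b(q) = 4*√q
J(A, H) = -5
u(B) = 4 + 2*B*(-108 + B) (u(B) = 4 + (B + B)*(B - 108) = 4 + (2*B)*(-108 + B) = 4 + 2*B*(-108 + B))
1/(u(J(3*1, 0)) + 46396) = 1/((4 - 216*(-5) + 2*(-5)²) + 46396) = 1/((4 + 1080 + 2*25) + 46396) = 1/((4 + 1080 + 50) + 46396) = 1/(1134 + 46396) = 1/47530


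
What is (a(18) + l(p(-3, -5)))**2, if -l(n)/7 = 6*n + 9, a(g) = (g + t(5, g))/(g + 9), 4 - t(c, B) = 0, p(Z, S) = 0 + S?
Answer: 15928081/729 ≈ 21849.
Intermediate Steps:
p(Z, S) = S
t(c, B) = 4 (t(c, B) = 4 - 1*0 = 4 + 0 = 4)
a(g) = (4 + g)/(9 + g) (a(g) = (g + 4)/(g + 9) = (4 + g)/(9 + g))
l(n) = -63 - 42*n (l(n) = -7*(6*n + 9) = -7*(9 + 6*n) = -63 - 42*n)
(a(18) + l(p(-3, -5)))**2 = ((4 + 18)/(9 + 18) + (-63 - 42*(-5)))**2 = (22/27 + (-63 + 210))**2 = ((1/27)*22 + 147)**2 = (22/27 + 147)**2 = (3991/27)**2 = 15928081/729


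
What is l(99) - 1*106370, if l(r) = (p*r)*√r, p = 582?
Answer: -106370 + 172854*√11 ≈ 4.6692e+5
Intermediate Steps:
l(r) = 582*r^(3/2) (l(r) = (582*r)*√r = 582*r^(3/2))
l(99) - 1*106370 = 582*99^(3/2) - 1*106370 = 582*(297*√11) - 106370 = 172854*√11 - 106370 = -106370 + 172854*√11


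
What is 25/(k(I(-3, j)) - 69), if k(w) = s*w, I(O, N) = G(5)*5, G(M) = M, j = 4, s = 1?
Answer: -25/44 ≈ -0.56818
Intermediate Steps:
I(O, N) = 25 (I(O, N) = 5*5 = 25)
k(w) = w (k(w) = 1*w = w)
25/(k(I(-3, j)) - 69) = 25/(25 - 69) = 25/(-44) = -1/44*25 = -25/44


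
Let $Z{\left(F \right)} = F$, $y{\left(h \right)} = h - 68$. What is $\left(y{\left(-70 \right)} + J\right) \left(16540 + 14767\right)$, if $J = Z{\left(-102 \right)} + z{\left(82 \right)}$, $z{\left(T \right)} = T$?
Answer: $-4946506$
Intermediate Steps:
$y{\left(h \right)} = -68 + h$ ($y{\left(h \right)} = h - 68 = -68 + h$)
$J = -20$ ($J = -102 + 82 = -20$)
$\left(y{\left(-70 \right)} + J\right) \left(16540 + 14767\right) = \left(\left(-68 - 70\right) - 20\right) \left(16540 + 14767\right) = \left(-138 - 20\right) 31307 = \left(-158\right) 31307 = -4946506$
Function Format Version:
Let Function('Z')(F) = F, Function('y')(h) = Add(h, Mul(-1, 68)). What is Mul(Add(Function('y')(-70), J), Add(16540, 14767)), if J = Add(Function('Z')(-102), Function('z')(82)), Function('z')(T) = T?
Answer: -4946506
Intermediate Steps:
Function('y')(h) = Add(-68, h) (Function('y')(h) = Add(h, -68) = Add(-68, h))
J = -20 (J = Add(-102, 82) = -20)
Mul(Add(Function('y')(-70), J), Add(16540, 14767)) = Mul(Add(Add(-68, -70), -20), Add(16540, 14767)) = Mul(Add(-138, -20), 31307) = Mul(-158, 31307) = -4946506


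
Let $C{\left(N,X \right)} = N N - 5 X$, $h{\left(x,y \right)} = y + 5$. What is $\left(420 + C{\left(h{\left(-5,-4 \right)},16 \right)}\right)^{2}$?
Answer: $116281$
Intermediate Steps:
$h{\left(x,y \right)} = 5 + y$
$C{\left(N,X \right)} = N^{2} - 5 X$
$\left(420 + C{\left(h{\left(-5,-4 \right)},16 \right)}\right)^{2} = \left(420 + \left(\left(5 - 4\right)^{2} - 80\right)\right)^{2} = \left(420 - \left(80 - 1^{2}\right)\right)^{2} = \left(420 + \left(1 - 80\right)\right)^{2} = \left(420 - 79\right)^{2} = 341^{2} = 116281$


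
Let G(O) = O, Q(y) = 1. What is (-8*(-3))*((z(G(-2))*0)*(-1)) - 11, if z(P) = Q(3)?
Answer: -11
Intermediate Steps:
z(P) = 1
(-8*(-3))*((z(G(-2))*0)*(-1)) - 11 = (-8*(-3))*((1*0)*(-1)) - 11 = 24*(0*(-1)) - 11 = 24*0 - 11 = 0 - 11 = -11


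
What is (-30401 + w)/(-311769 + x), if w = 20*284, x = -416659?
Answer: 24721/728428 ≈ 0.033937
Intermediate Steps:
w = 5680
(-30401 + w)/(-311769 + x) = (-30401 + 5680)/(-311769 - 416659) = -24721/(-728428) = -24721*(-1/728428) = 24721/728428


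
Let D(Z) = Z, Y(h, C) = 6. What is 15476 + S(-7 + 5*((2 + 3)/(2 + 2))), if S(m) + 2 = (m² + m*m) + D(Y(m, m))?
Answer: 123849/8 ≈ 15481.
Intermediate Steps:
S(m) = 4 + 2*m² (S(m) = -2 + ((m² + m*m) + 6) = -2 + ((m² + m²) + 6) = -2 + (2*m² + 6) = -2 + (6 + 2*m²) = 4 + 2*m²)
15476 + S(-7 + 5*((2 + 3)/(2 + 2))) = 15476 + (4 + 2*(-7 + 5*((2 + 3)/(2 + 2)))²) = 15476 + (4 + 2*(-7 + 5*(5/4))²) = 15476 + (4 + 2*(-7 + 25/4)²) = 15476 + (4 + 2*(-¾)²) = 15476 + (4 + 2*(9/16)) = 15476 + (4 + 9/8) = 15476 + 41/8 = 123849/8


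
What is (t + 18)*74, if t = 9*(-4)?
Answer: -1332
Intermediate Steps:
t = -36
(t + 18)*74 = (-36 + 18)*74 = -18*74 = -1332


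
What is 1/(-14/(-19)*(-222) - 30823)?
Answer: -19/588745 ≈ -3.2272e-5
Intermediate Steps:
1/(-14/(-19)*(-222) - 30823) = 1/(-14*(-1/19)*(-222) - 30823) = 1/((14/19)*(-222) - 30823) = 1/(-3108/19 - 30823) = 1/(-588745/19) = -19/588745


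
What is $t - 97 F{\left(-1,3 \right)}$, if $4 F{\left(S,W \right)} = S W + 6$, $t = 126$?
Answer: $\frac{213}{4} \approx 53.25$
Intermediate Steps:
$F{\left(S,W \right)} = \frac{3}{2} + \frac{S W}{4}$ ($F{\left(S,W \right)} = \frac{S W + 6}{4} = \frac{6 + S W}{4} = \frac{3}{2} + \frac{S W}{4}$)
$t - 97 F{\left(-1,3 \right)} = 126 - 97 \left(\frac{3}{2} + \frac{1}{4} \left(-1\right) 3\right) = 126 - 97 \left(\frac{3}{2} - \frac{3}{4}\right) = 126 - \frac{291}{4} = \frac{213}{4}$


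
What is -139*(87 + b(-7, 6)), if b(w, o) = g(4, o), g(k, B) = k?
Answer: -12649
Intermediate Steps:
b(w, o) = 4
-139*(87 + b(-7, 6)) = -139*(87 + 4) = -139*91 = -12649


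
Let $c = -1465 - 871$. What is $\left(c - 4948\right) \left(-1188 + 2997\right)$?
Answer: $-13176756$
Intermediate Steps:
$c = -2336$ ($c = -1465 - 871 = -2336$)
$\left(c - 4948\right) \left(-1188 + 2997\right) = \left(-2336 - 4948\right) \left(-1188 + 2997\right) = \left(-7284\right) 1809 = -13176756$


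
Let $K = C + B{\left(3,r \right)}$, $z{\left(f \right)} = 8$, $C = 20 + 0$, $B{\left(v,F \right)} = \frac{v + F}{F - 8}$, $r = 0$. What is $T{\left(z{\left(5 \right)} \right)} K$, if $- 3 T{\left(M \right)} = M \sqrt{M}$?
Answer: $- \frac{314 \sqrt{2}}{3} \approx -148.02$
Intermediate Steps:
$B{\left(v,F \right)} = \frac{F + v}{-8 + F}$
$C = 20$
$T{\left(M \right)} = - \frac{M^{\frac{3}{2}}}{3}$ ($T{\left(M \right)} = - \frac{M \sqrt{M}}{3} = - \frac{M^{\frac{3}{2}}}{3}$)
$K = \frac{157}{8}$ ($K = 20 + \frac{0 + 3}{-8 + 0} = 20 + \frac{1}{-8} \cdot 3 = 20 - \frac{3}{8} = \frac{157}{8} \approx 19.625$)
$T{\left(z{\left(5 \right)} \right)} K = - \frac{8^{\frac{3}{2}}}{3} \cdot \frac{157}{8} = - \frac{16 \sqrt{2}}{3} \cdot \frac{157}{8} = - \frac{314 \sqrt{2}}{3}$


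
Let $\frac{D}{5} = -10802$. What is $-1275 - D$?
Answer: $52735$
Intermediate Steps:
$D = -54010$ ($D = 5 \left(-10802\right) = -54010$)
$-1275 - D = -1275 - -54010 = -1275 + 54010 = 52735$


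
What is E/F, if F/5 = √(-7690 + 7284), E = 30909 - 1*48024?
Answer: 489*I*√406/58 ≈ 169.88*I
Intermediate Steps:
E = -17115 (E = 30909 - 48024 = -17115)
F = 5*I*√406 (F = 5*√(-7690 + 7284) = 5*√(-406) = 5*(I*√406) = 5*I*√406 ≈ 100.75*I)
E/F = -17115*(-I*√406/2030) = -(-489)*I*√406/58 = 489*I*√406/58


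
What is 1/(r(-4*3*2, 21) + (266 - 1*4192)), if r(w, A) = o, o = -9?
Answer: -1/3935 ≈ -0.00025413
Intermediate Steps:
r(w, A) = -9
1/(r(-4*3*2, 21) + (266 - 1*4192)) = 1/(-9 + (266 - 1*4192)) = 1/(-9 + (266 - 4192)) = 1/(-9 - 3926) = 1/(-3935) = -1/3935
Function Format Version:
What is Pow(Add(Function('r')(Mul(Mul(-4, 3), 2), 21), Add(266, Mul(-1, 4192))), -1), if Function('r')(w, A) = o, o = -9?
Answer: Rational(-1, 3935) ≈ -0.00025413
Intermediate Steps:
Function('r')(w, A) = -9
Pow(Add(Function('r')(Mul(Mul(-4, 3), 2), 21), Add(266, Mul(-1, 4192))), -1) = Pow(Add(-9, Add(266, Mul(-1, 4192))), -1) = Pow(Add(-9, Add(266, -4192)), -1) = Pow(Add(-9, -3926), -1) = Pow(-3935, -1) = Rational(-1, 3935)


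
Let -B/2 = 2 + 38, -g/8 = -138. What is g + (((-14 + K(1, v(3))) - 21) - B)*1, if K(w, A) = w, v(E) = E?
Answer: 1150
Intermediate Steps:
g = 1104 (g = -8*(-138) = 1104)
B = -80 (B = -2*(2 + 38) = -2*40 = -80)
g + (((-14 + K(1, v(3))) - 21) - B)*1 = 1104 + (((-14 + 1) - 21) - 1*(-80))*1 = 1104 + ((-13 - 21) + 80)*1 = 1104 + (-34 + 80)*1 = 1104 + 46*1 = 1104 + 46 = 1150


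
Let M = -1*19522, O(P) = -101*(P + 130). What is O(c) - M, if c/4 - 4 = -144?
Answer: 62952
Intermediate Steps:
c = -560 (c = 16 + 4*(-144) = 16 - 576 = -560)
O(P) = -13130 - 101*P (O(P) = -101*(130 + P) = -13130 - 101*P)
M = -19522
O(c) - M = (-13130 - 101*(-560)) - 1*(-19522) = (-13130 + 56560) + 19522 = 43430 + 19522 = 62952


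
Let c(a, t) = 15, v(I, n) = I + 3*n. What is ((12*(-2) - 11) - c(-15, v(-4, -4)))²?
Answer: 2500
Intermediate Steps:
((12*(-2) - 11) - c(-15, v(-4, -4)))² = ((12*(-2) - 11) - 1*15)² = ((-24 - 11) - 15)² = (-35 - 15)² = (-50)² = 2500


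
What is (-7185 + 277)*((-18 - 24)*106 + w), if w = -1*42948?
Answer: 327439200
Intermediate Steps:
w = -42948
(-7185 + 277)*((-18 - 24)*106 + w) = (-7185 + 277)*((-18 - 24)*106 - 42948) = -6908*(-42*106 - 42948) = -6908*(-4452 - 42948) = -6908*(-47400) = 327439200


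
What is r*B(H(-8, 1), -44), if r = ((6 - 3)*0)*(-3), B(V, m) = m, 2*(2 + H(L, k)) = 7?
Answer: 0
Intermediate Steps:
H(L, k) = 3/2 (H(L, k) = -2 + (1/2)*7 = -2 + 7/2 = 3/2)
r = 0 (r = (3*0)*(-3) = 0*(-3) = 0)
r*B(H(-8, 1), -44) = 0*(-44) = 0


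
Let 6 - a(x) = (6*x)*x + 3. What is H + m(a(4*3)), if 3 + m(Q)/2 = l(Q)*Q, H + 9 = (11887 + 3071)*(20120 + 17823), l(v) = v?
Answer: 569034021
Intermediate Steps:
a(x) = 3 - 6*x² (a(x) = 6 - ((6*x)*x + 3) = 6 - (6*x² + 3) = 6 - (3 + 6*x²) = 6 + (-3 - 6*x²) = 3 - 6*x²)
H = 567551385 (H = -9 + (11887 + 3071)*(20120 + 17823) = -9 + 14958*37943 = -9 + 567551394 = 567551385)
m(Q) = -6 + 2*Q² (m(Q) = -6 + 2*(Q*Q) = -6 + 2*Q²)
H + m(a(4*3)) = 567551385 + (-6 + 2*(3 - 6*(4*3)²)²) = 567551385 + (-6 + 2*(3 - 6*12²)²) = 567551385 + (-6 + 2*(3 - 6*144)²) = 567551385 + (-6 + 2*(3 - 864)²) = 567551385 + (-6 + 2*(-861)²) = 567551385 + (-6 + 2*741321) = 567551385 + (-6 + 1482642) = 567551385 + 1482636 = 569034021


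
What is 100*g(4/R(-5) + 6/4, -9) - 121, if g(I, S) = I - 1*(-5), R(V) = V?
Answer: 449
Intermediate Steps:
g(I, S) = 5 + I (g(I, S) = I + 5 = 5 + I)
100*g(4/R(-5) + 6/4, -9) - 121 = 100*(5 + (4/(-5) + 6/4)) - 121 = 100*(5 + (4*(-⅕) + 6*(¼))) - 121 = 100*(5 + (-⅘ + 3/2)) - 121 = 100*(5 + 7/10) - 121 = 100*(57/10) - 121 = 570 - 121 = 449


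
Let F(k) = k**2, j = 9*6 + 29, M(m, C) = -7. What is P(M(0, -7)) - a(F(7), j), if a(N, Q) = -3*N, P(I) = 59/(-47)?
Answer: 6850/47 ≈ 145.74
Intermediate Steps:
j = 83 (j = 54 + 29 = 83)
P(I) = -59/47 (P(I) = 59*(-1/47) = -59/47)
P(M(0, -7)) - a(F(7), j) = -59/47 - (-3)*7**2 = -59/47 - (-3)*49 = -59/47 - 1*(-147) = -59/47 + 147 = 6850/47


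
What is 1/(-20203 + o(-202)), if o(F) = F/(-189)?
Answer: -189/3818165 ≈ -4.9500e-5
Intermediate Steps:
o(F) = -F/189 (o(F) = F*(-1/189) = -F/189)
1/(-20203 + o(-202)) = 1/(-20203 - 1/189*(-202)) = 1/(-20203 + 202/189) = 1/(-3818165/189) = -189/3818165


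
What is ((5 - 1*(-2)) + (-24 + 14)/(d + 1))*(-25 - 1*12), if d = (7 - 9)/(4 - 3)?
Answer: -629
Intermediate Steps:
d = -2 (d = -2/1 = -2*1 = -2)
((5 - 1*(-2)) + (-24 + 14)/(d + 1))*(-25 - 1*12) = ((5 - 1*(-2)) + (-24 + 14)/(-2 + 1))*(-25 - 1*12) = ((5 + 2) - 10/(-1))*(-25 - 12) = (7 - 10*(-1))*(-37) = (7 + 10)*(-37) = 17*(-37) = -629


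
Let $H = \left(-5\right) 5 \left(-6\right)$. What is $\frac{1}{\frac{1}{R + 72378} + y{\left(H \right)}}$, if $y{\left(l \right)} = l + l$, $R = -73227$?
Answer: $\frac{849}{254699} \approx 0.0033333$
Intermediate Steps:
$H = 150$ ($H = \left(-25\right) \left(-6\right) = 150$)
$y{\left(l \right)} = 2 l$
$\frac{1}{\frac{1}{R + 72378} + y{\left(H \right)}} = \frac{1}{\frac{1}{-73227 + 72378} + 2 \cdot 150} = \frac{1}{\frac{1}{-849} + 300} = \frac{1}{- \frac{1}{849} + 300} = \frac{1}{\frac{254699}{849}} = \frac{849}{254699}$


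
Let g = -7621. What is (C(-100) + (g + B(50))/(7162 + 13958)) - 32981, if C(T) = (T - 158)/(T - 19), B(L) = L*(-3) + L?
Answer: -82885957519/2513280 ≈ -32979.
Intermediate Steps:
B(L) = -2*L (B(L) = -3*L + L = -2*L)
C(T) = (-158 + T)/(-19 + T)
(C(-100) + (g + B(50))/(7162 + 13958)) - 32981 = ((-158 - 100)/(-19 - 100) + (-7621 - 2*50)/(7162 + 13958)) - 32981 = (-258/(-119) + (-7621 - 100)/21120) - 32981 = (-1/119*(-258) - 7721*1/21120) - 32981 = (258/119 - 7721/21120) - 32981 = 4530161/2513280 - 32981 = -82885957519/2513280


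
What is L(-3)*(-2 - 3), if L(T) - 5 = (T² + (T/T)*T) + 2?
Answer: -65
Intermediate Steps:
L(T) = 7 + T + T² (L(T) = 5 + ((T² + (T/T)*T) + 2) = 5 + ((T² + 1*T) + 2) = 5 + ((T² + T) + 2) = 5 + ((T + T²) + 2) = 5 + (2 + T + T²) = 7 + T + T²)
L(-3)*(-2 - 3) = (7 - 3 + (-3)²)*(-2 - 3) = (7 - 3 + 9)*(-5) = 13*(-5) = -65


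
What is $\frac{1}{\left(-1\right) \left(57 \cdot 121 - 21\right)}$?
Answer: $- \frac{1}{6876} \approx -0.00014543$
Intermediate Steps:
$\frac{1}{\left(-1\right) \left(57 \cdot 121 - 21\right)} = \frac{1}{\left(-1\right) \left(6897 - 21\right)} = \frac{1}{\left(-1\right) 6876} = \frac{1}{-6876} = - \frac{1}{6876}$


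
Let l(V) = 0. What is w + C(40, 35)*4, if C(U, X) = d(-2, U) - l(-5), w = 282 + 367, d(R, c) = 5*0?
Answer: 649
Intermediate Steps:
d(R, c) = 0
w = 649
C(U, X) = 0 (C(U, X) = 0 - 1*0 = 0 + 0 = 0)
w + C(40, 35)*4 = 649 + 0*4 = 649 + 0 = 649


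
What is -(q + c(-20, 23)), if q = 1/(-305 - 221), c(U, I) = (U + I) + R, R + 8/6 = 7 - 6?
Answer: -4205/1578 ≈ -2.6648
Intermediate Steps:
R = -⅓ (R = -4/3 + (7 - 6) = -4/3 + 1 = -⅓ ≈ -0.33333)
c(U, I) = -⅓ + I + U (c(U, I) = (U + I) - ⅓ = (I + U) - ⅓ = -⅓ + I + U)
q = -1/526 (q = 1/(-526) = -1/526 ≈ -0.0019011)
-(q + c(-20, 23)) = -(-1/526 + (-⅓ + 23 - 20)) = -(-1/526 + 8/3) = -1*4205/1578 = -4205/1578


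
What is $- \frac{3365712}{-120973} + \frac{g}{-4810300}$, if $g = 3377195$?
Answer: $\frac{3156307004573}{116383284380} \approx 27.12$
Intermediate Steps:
$- \frac{3365712}{-120973} + \frac{g}{-4810300} = - \frac{3365712}{-120973} + \frac{3377195}{-4810300} = \left(-3365712\right) \left(- \frac{1}{120973}\right) + 3377195 \left(- \frac{1}{4810300}\right) = \frac{3365712}{120973} - \frac{675439}{962060} = \frac{3156307004573}{116383284380}$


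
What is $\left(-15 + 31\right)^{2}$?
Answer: $256$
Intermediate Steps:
$\left(-15 + 31\right)^{2} = 16^{2} = 256$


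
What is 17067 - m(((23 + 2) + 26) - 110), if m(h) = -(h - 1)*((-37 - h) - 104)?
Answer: 21987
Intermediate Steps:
m(h) = -(-1 + h)*(-141 - h)
17067 - m(((23 + 2) + 26) - 110) = 17067 - (-141 + (((23 + 2) + 26) - 110)² + 140*(((23 + 2) + 26) - 110)) = 17067 - (-141 + ((25 + 26) - 110)² + 140*((25 + 26) - 110)) = 17067 - (-141 + (51 - 110)² + 140*(51 - 110)) = 17067 - (-141 + (-59)² + 140*(-59)) = 17067 - (-141 + 3481 - 8260) = 17067 - 1*(-4920) = 17067 + 4920 = 21987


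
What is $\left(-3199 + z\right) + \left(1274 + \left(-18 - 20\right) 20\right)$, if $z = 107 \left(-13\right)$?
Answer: $-4076$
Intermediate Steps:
$z = -1391$
$\left(-3199 + z\right) + \left(1274 + \left(-18 - 20\right) 20\right) = \left(-3199 - 1391\right) + \left(1274 + \left(-18 - 20\right) 20\right) = -4590 + \left(1274 - 760\right) = -4590 + 514 = -4076$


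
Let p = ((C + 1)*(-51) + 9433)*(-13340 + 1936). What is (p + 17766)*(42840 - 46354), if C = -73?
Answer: 525102832156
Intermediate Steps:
p = -149449420 (p = ((-73 + 1)*(-51) + 9433)*(-13340 + 1936) = (-72*(-51) + 9433)*(-11404) = (3672 + 9433)*(-11404) = 13105*(-11404) = -149449420)
(p + 17766)*(42840 - 46354) = (-149449420 + 17766)*(42840 - 46354) = -149431654*(-3514) = 525102832156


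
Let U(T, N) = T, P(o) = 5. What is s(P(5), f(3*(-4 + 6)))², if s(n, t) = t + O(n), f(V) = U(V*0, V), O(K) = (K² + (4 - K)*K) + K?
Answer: 625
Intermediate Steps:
O(K) = K + K² + K*(4 - K) (O(K) = (K² + K*(4 - K)) + K = K + K² + K*(4 - K))
f(V) = 0 (f(V) = V*0 = 0)
s(n, t) = t + 5*n
s(P(5), f(3*(-4 + 6)))² = (0 + 5*5)² = (0 + 25)² = 25² = 625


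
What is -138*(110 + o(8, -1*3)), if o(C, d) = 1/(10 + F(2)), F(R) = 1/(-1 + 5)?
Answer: -622932/41 ≈ -15193.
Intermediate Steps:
F(R) = ¼ (F(R) = 1/4 = ¼)
o(C, d) = 4/41 (o(C, d) = 1/(10 + ¼) = 1/(41/4) = 4/41)
-138*(110 + o(8, -1*3)) = -138*(110 + 4/41) = -138*4514/41 = -622932/41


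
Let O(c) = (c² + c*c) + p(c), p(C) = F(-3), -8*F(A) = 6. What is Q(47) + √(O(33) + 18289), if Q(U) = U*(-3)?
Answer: -141 + √81865/2 ≈ 2.0603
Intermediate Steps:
F(A) = -¾ (F(A) = -⅛*6 = -¾)
p(C) = -¾
O(c) = -¾ + 2*c² (O(c) = (c² + c*c) - ¾ = (c² + c²) - ¾ = 2*c² - ¾ = -¾ + 2*c²)
Q(U) = -3*U
Q(47) + √(O(33) + 18289) = -3*47 + √((-¾ + 2*33²) + 18289) = -141 + √((-¾ + 2*1089) + 18289) = -141 + √((-¾ + 2178) + 18289) = -141 + √(8709/4 + 18289) = -141 + √(81865/4) = -141 + √81865/2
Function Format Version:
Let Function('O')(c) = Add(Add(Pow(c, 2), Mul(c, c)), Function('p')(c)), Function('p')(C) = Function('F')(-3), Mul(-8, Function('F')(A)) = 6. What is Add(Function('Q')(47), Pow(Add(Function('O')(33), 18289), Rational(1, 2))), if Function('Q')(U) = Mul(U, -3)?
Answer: Add(-141, Mul(Rational(1, 2), Pow(81865, Rational(1, 2)))) ≈ 2.0603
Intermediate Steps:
Function('F')(A) = Rational(-3, 4) (Function('F')(A) = Mul(Rational(-1, 8), 6) = Rational(-3, 4))
Function('p')(C) = Rational(-3, 4)
Function('O')(c) = Add(Rational(-3, 4), Mul(2, Pow(c, 2))) (Function('O')(c) = Add(Add(Pow(c, 2), Mul(c, c)), Rational(-3, 4)) = Add(Add(Pow(c, 2), Pow(c, 2)), Rational(-3, 4)) = Add(Mul(2, Pow(c, 2)), Rational(-3, 4)) = Add(Rational(-3, 4), Mul(2, Pow(c, 2))))
Function('Q')(U) = Mul(-3, U)
Add(Function('Q')(47), Pow(Add(Function('O')(33), 18289), Rational(1, 2))) = Add(Mul(-3, 47), Pow(Add(Add(Rational(-3, 4), Mul(2, Pow(33, 2))), 18289), Rational(1, 2))) = Add(-141, Pow(Add(Add(Rational(-3, 4), Mul(2, 1089)), 18289), Rational(1, 2))) = Add(-141, Pow(Add(Add(Rational(-3, 4), 2178), 18289), Rational(1, 2))) = Add(-141, Pow(Add(Rational(8709, 4), 18289), Rational(1, 2))) = Add(-141, Pow(Rational(81865, 4), Rational(1, 2))) = Add(-141, Mul(Rational(1, 2), Pow(81865, Rational(1, 2))))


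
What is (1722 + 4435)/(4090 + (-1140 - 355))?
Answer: 6157/2595 ≈ 2.3726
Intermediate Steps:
(1722 + 4435)/(4090 + (-1140 - 355)) = 6157/(4090 - 1495) = 6157/2595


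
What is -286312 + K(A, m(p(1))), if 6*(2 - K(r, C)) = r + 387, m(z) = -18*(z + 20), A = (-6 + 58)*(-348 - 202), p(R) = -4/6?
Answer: -1689647/6 ≈ -2.8161e+5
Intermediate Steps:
p(R) = -⅔ (p(R) = -4*⅙ = -⅔)
A = -28600 (A = 52*(-550) = -28600)
m(z) = -360 - 18*z (m(z) = -18*(20 + z) = -360 - 18*z)
K(r, C) = -125/2 - r/6 (K(r, C) = 2 - (r + 387)/6 = 2 - (387 + r)/6 = 2 + (-129/2 - r/6) = -125/2 - r/6)
-286312 + K(A, m(p(1))) = -286312 + (-125/2 - ⅙*(-28600)) = -286312 + (-125/2 + 14300/3) = -286312 + 28225/6 = -1689647/6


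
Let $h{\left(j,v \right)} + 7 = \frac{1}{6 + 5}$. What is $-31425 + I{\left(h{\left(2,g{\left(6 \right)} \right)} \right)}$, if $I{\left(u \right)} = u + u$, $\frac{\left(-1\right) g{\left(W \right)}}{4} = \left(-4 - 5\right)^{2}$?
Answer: $- \frac{345827}{11} \approx -31439.0$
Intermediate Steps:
$g{\left(W \right)} = -324$ ($g{\left(W \right)} = - 4 \left(-4 - 5\right)^{2} = - 4 \left(-9\right)^{2} = \left(-4\right) 81 = -324$)
$h{\left(j,v \right)} = - \frac{76}{11}$ ($h{\left(j,v \right)} = -7 + \frac{1}{6 + 5} = -7 + \frac{1}{11} = - \frac{76}{11}$)
$I{\left(u \right)} = 2 u$
$-31425 + I{\left(h{\left(2,g{\left(6 \right)} \right)} \right)} = -31425 + 2 \left(- \frac{76}{11}\right) = -31425 - \frac{152}{11} = - \frac{345827}{11}$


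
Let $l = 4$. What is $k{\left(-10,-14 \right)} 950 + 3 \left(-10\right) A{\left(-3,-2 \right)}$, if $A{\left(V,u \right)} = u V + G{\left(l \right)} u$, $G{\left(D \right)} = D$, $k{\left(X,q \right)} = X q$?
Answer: $133060$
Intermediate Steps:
$A{\left(V,u \right)} = 4 u + V u$ ($A{\left(V,u \right)} = u V + 4 u = V u + 4 u = 4 u + V u$)
$k{\left(-10,-14 \right)} 950 + 3 \left(-10\right) A{\left(-3,-2 \right)} = \left(-10\right) \left(-14\right) 950 + 3 \left(-10\right) \left(- 2 \left(4 - 3\right)\right) = 140 \cdot 950 - 30 \left(\left(-2\right) 1\right) = 133000 - -60 = 133000 + 60 = 133060$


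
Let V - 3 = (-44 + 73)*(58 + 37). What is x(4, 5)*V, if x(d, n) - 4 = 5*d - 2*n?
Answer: 38612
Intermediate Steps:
x(d, n) = 4 - 2*n + 5*d (x(d, n) = 4 + (5*d - 2*n) = 4 + (-2*n + 5*d) = 4 - 2*n + 5*d)
V = 2758 (V = 3 + (-44 + 73)*(58 + 37) = 3 + 29*95 = 3 + 2755 = 2758)
x(4, 5)*V = (4 - 2*5 + 5*4)*2758 = (4 - 10 + 20)*2758 = 14*2758 = 38612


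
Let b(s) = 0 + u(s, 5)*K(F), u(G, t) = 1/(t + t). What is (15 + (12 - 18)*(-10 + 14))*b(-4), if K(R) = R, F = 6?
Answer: -27/5 ≈ -5.4000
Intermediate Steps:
u(G, t) = 1/(2*t)
b(s) = ⅗ (b(s) = 0 + ((½)/5)*6 = 0 + ((½)*(⅕))*6 = 0 + (⅒)*6 = 0 + ⅗ = ⅗)
(15 + (12 - 18)*(-10 + 14))*b(-4) = (15 + (12 - 18)*(-10 + 14))*(⅗) = (15 - 6*4)*(⅗) = (15 - 24)*(⅗) = -9*⅗ = -27/5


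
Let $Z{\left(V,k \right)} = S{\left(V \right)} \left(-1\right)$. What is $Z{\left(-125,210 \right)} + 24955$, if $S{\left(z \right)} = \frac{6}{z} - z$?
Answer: $\frac{3103756}{125} \approx 24830.0$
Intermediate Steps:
$S{\left(z \right)} = - z + \frac{6}{z}$
$Z{\left(V,k \right)} = V - \frac{6}{V}$ ($Z{\left(V,k \right)} = \left(- V + \frac{6}{V}\right) \left(-1\right) = V - \frac{6}{V}$)
$Z{\left(-125,210 \right)} + 24955 = \left(-125 - \frac{6}{-125}\right) + 24955 = \left(-125 - - \frac{6}{125}\right) + 24955 = \left(-125 + \frac{6}{125}\right) + 24955 = - \frac{15619}{125} + 24955 = \frac{3103756}{125}$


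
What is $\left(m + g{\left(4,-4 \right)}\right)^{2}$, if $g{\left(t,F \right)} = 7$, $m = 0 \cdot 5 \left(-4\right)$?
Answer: $49$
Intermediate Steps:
$m = 0$ ($m = 0 \left(-4\right) = 0$)
$\left(m + g{\left(4,-4 \right)}\right)^{2} = \left(0 + 7\right)^{2} = 7^{2} = 49$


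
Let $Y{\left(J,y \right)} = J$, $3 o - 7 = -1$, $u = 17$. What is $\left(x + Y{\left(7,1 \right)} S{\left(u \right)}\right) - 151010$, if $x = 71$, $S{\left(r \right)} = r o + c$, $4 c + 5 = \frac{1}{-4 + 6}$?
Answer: $- \frac{1205671}{8} \approx -1.5071 \cdot 10^{5}$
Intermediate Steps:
$o = 2$ ($o = \frac{7}{3} + \frac{1}{3} \left(-1\right) = \frac{7}{3} - \frac{1}{3} = 2$)
$c = - \frac{9}{8}$ ($c = - \frac{5}{4} + \frac{1}{4 \left(-4 + 6\right)} = - \frac{5}{4} + \frac{1}{4 \cdot 2} = - \frac{5}{4} + \frac{1}{4} \cdot \frac{1}{2} = - \frac{5}{4} + \frac{1}{8} = - \frac{9}{8} \approx -1.125$)
$S{\left(r \right)} = - \frac{9}{8} + 2 r$ ($S{\left(r \right)} = r 2 - \frac{9}{8} = 2 r - \frac{9}{8} = - \frac{9}{8} + 2 r$)
$\left(x + Y{\left(7,1 \right)} S{\left(u \right)}\right) - 151010 = \left(71 + 7 \left(- \frac{9}{8} + 2 \cdot 17\right)\right) - 151010 = \left(71 + 7 \left(- \frac{9}{8} + 34\right)\right) - 151010 = \left(71 + 7 \cdot \frac{263}{8}\right) - 151010 = \left(71 + \frac{1841}{8}\right) - 151010 = \frac{2409}{8} - 151010 = - \frac{1205671}{8}$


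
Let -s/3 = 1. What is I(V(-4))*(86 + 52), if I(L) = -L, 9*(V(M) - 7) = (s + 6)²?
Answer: -1104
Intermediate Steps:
s = -3 (s = -3*1 = -3)
V(M) = 8 (V(M) = 7 + (-3 + 6)²/9 = 7 + (⅑)*3² = 7 + (⅑)*9 = 7 + 1 = 8)
I(V(-4))*(86 + 52) = (-1*8)*(86 + 52) = -8*138 = -1104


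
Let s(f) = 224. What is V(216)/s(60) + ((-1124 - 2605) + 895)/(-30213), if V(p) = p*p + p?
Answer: 25299617/120852 ≈ 209.34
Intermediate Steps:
V(p) = p + p² (V(p) = p² + p = p + p²)
V(216)/s(60) + ((-1124 - 2605) + 895)/(-30213) = (216*(1 + 216))/224 + ((-1124 - 2605) + 895)/(-30213) = (216*217)*(1/224) + (-3729 + 895)*(-1/30213) = 46872*(1/224) - 2834*(-1/30213) = 837/4 + 2834/30213 = 25299617/120852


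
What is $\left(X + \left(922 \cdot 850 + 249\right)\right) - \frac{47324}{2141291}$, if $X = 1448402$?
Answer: $\frac{4780113057817}{2141291} \approx 2.2324 \cdot 10^{6}$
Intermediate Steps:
$\left(X + \left(922 \cdot 850 + 249\right)\right) - \frac{47324}{2141291} = \left(1448402 + \left(922 \cdot 850 + 249\right)\right) - \frac{47324}{2141291} = \left(1448402 + \left(783700 + 249\right)\right) - \frac{47324}{2141291} = \left(1448402 + 783949\right) - \frac{47324}{2141291} = 2232351 - \frac{47324}{2141291} = \frac{4780113057817}{2141291}$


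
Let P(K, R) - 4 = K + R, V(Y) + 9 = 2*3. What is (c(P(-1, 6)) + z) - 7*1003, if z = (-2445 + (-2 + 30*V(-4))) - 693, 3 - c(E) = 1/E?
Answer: -92233/9 ≈ -10248.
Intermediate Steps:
V(Y) = -3 (V(Y) = -9 + 2*3 = -9 + 6 = -3)
P(K, R) = 4 + K + R (P(K, R) = 4 + (K + R) = 4 + K + R)
c(E) = 3 - 1/E
z = -3230 (z = (-2445 + (-2 + 30*(-3))) - 693 = (-2445 + (-2 - 90)) - 693 = (-2445 - 92) - 693 = -2537 - 693 = -3230)
(c(P(-1, 6)) + z) - 7*1003 = ((3 - 1/(4 - 1 + 6)) - 3230) - 7*1003 = ((3 - 1/9) - 3230) - 7021 = ((3 - 1*⅑) - 3230) - 7021 = ((3 - ⅑) - 3230) - 7021 = (26/9 - 3230) - 7021 = -29044/9 - 7021 = -92233/9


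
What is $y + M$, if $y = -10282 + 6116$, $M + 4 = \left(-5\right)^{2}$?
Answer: $-4145$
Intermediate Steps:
$M = 21$ ($M = -4 + \left(-5\right)^{2} = -4 + 25 = 21$)
$y = -4166$
$y + M = -4166 + 21 = -4145$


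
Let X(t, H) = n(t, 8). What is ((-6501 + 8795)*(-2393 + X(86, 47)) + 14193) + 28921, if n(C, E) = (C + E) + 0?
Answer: -5230792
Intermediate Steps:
n(C, E) = C + E
X(t, H) = 8 + t (X(t, H) = t + 8 = 8 + t)
((-6501 + 8795)*(-2393 + X(86, 47)) + 14193) + 28921 = ((-6501 + 8795)*(-2393 + (8 + 86)) + 14193) + 28921 = (2294*(-2393 + 94) + 14193) + 28921 = (2294*(-2299) + 14193) + 28921 = (-5273906 + 14193) + 28921 = -5259713 + 28921 = -5230792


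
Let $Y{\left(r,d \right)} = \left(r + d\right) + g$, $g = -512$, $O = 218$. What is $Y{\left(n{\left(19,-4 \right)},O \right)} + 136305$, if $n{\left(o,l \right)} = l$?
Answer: $136007$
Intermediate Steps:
$Y{\left(r,d \right)} = -512 + d + r$ ($Y{\left(r,d \right)} = \left(r + d\right) - 512 = \left(d + r\right) - 512 = -512 + d + r$)
$Y{\left(n{\left(19,-4 \right)},O \right)} + 136305 = \left(-512 + 218 - 4\right) + 136305 = -298 + 136305 = 136007$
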